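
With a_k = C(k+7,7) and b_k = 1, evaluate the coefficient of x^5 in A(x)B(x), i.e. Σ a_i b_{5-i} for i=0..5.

1287

The convolution is the t^5 coefficient of A(t)B(t).
Σ = 1·1 + 8·1 + 36·1 + 120·1 + 330·1 + 792·1 = 1287.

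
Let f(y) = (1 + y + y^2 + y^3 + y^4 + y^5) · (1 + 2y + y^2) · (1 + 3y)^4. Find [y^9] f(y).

(1 + y + y^2 + y^3 + y^4 + y^5) has coefficients 1,1,1,1,1,1 for degrees 0…5.
(1 + 2y + y^2) has coefficients 1,2,1,0,0,0,0,0,0,0 for degrees 0…9.
Finally multiplying by (1 + 3y)^4, the product of all factors after the first has coefficients 1,14,79,228,351,270,81,0,0,0 for degrees 0…9.
[y^9] = 1·0 + 1·0 + 1·0 + 1·81 + 1·270 + 1·351 = 702.

702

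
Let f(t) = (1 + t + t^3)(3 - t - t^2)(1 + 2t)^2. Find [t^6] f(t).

(1 + t + t^3) has coefficients 1,1,0,1 for degrees 0…3.
(3 - t - t^2) has coefficients 3,-1,-1,0,0,0,0 for degrees 0…6.
Finally multiplying by (1 + 2t)^2, the product of all factors after the first has coefficients 3,11,7,-8,-4,0,0 for degrees 0…6.
[t^6] = 1·0 + 1·0 + 1·(-8) = -8.

-8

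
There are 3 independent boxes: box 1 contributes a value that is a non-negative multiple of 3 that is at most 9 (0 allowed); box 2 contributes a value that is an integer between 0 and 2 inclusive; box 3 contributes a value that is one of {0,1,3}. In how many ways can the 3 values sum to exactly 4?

The generating function for the choices is (1 + x³ + x⁶ + x⁹)·(1 + x + x²)·(1 + x + x³); the count is [x⁴].
(1 + x³ + x⁶ + x⁹) has coefficients 1,0,0,1,0 for degrees 0…4.
(1 + x + x²) has coefficients 1,1,1,0,0 for degrees 0…4.
Finally multiplying by (1 + x + x³), the product of all factors after the first has coefficients 1,2,2,2,1 for degrees 0…4.
[x⁴] = 1·1 + 1·2 = 3.

3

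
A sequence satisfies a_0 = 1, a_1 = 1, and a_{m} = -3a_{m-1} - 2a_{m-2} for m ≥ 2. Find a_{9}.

The ordinary generating function has denominator 1 + 3x + 2x^2.
Iterating the recurrence: a_0,…,a_{9} = 1, 1, -5, 13, -29, 61, -125, 253, -509, 1021.

1021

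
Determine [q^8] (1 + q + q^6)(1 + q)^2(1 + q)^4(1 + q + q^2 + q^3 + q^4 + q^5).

(1 + q + q^6) has coefficients 1,1,0,0,0,0,1 for degrees 0…6.
(1 + q)^2 has coefficients 1,2,1,0,0,0,0,0,0 for degrees 0…8.
Multiplying by (1 + q)^4 gives running coefficients 1,6,15,20,15,6,1,0,0 for degrees 0…8.
Finally multiplying by (1 + q + q^2 + q^3 + q^4 + q^5), the product of all factors after the first has coefficients 1,7,22,42,57,63,63,57,42 for degrees 0…8.
[q^8] = 1·42 + 1·57 + 1·22 = 121.

121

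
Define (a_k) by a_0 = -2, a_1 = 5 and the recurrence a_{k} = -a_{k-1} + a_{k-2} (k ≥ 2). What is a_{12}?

-898

The ordinary generating function has denominator 1 + q - q^2.
Iterating the recurrence: a_0,…,a_{12} = -2, 5, -7, 12, -19, 31, -50, 81, -131, 212, -343, 555, -898.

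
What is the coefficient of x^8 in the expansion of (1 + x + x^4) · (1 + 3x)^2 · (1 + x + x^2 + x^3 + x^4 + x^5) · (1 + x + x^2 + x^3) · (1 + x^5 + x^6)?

247

(1 + x + x^4) has coefficients 1,1,0,0,1 for degrees 0…4.
(1 + 3x)^2 has coefficients 1,6,9,0,0,0,0,0,0 for degrees 0…8.
Multiplying by (1 + x + x^2 + x^3 + x^4 + x^5) gives running coefficients 1,7,16,16,16,16,15,9,0 for degrees 0…8.
Multiplying by (1 + x + x^2 + x^3) gives running coefficients 1,8,24,40,55,64,63,56,40 for degrees 0…8.
Finally multiplying by (1 + x^5 + x^6), the product of all factors after the first has coefficients 1,8,24,40,55,65,72,88,104 for degrees 0…8.
[x^8] = 1·104 + 1·88 + 1·55 = 247.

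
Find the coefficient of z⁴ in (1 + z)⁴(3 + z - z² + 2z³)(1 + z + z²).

(1 + z)⁴ has coefficients 1,4,6,4,1 for degrees 0…4.
(3 + z - z² + 2z³) has coefficients 3,1,-1,2,0 for degrees 0…4.
Finally multiplying by (1 + z + z²), the product of all factors after the first has coefficients 3,4,3,2,1 for degrees 0…4.
[z⁴] = 1·1 + 4·2 + 6·3 + 4·4 + 1·3 = 46.

46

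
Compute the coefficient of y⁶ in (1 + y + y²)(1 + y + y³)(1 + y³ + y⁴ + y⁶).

5

(1 + y + y²) has coefficients 1,1,1 for degrees 0…2.
(1 + y + y³) has coefficients 1,1,0,1,0,0,0 for degrees 0…6.
Finally multiplying by (1 + y³ + y⁴ + y⁶), the product of all factors after the first has coefficients 1,1,0,2,2,1,2 for degrees 0…6.
[y⁶] = 1·2 + 1·1 + 1·2 = 5.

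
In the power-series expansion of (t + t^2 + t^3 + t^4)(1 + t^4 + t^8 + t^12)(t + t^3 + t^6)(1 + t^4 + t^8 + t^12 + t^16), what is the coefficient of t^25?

10

(t + t^2 + t^3 + t^4) has coefficients 0,1,1,1,1 for degrees 0…4.
(1 + t^4 + t^8 + t^12) has coefficients 1,0,0,0,1,0,0,0,1,0,0,0,1,0,0,0,0,0,0,0,0,0,0,0,0,0 for degrees 0…25.
Multiplying by (t + t^3 + t^6) gives running coefficients 0,1,0,1,0,1,1,1,0,1,1,1,0,1,1,1,0,0,1,0,0,0,0,0,0,0 for degrees 0…25.
Finally multiplying by (1 + t^4 + t^8 + t^12 + t^16), the product of all factors after the first has coefficients 0,1,0,1,0,2,1,2,0,3,2,3,0,4,3,4,0,4,4,4,0,3,4,3,0,2 for degrees 0…25.
[t^25] = 1·0 + 1·3 + 1·4 + 1·3 = 10.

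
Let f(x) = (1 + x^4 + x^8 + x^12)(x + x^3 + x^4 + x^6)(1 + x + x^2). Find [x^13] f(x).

(1 + x^4 + x^8 + x^12) has coefficients 1,0,0,0,1,0,0,0,1,0,0,0,1 for degrees 0…12.
(x + x^3 + x^4 + x^6) has coefficients 0,1,0,1,1,0,1,0,0,0,0,0,0,0 for degrees 0…13.
Finally multiplying by (1 + x + x^2), the product of all factors after the first has coefficients 0,1,1,2,2,2,2,1,1,0,0,0,0,0 for degrees 0…13.
[x^13] = 1·0 + 1·0 + 1·2 + 1·1 = 3.

3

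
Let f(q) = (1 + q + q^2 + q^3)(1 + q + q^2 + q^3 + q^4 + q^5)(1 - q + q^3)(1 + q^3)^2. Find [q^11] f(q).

(1 + q + q^2 + q^3) has coefficients 1,1,1,1 for degrees 0…3.
(1 + q + q^2 + q^3 + q^4 + q^5) has coefficients 1,1,1,1,1,1,0,0,0,0,0,0 for degrees 0…11.
Multiplying by (1 - q + q^3) gives running coefficients 1,0,0,1,1,1,0,1,1,0,0,0 for degrees 0…11.
Finally multiplying by (1 + q^3)^2, the product of all factors after the first has coefficients 1,0,0,3,1,1,3,3,3,1,3,3 for degrees 0…11.
[q^11] = 1·3 + 1·3 + 1·1 + 1·3 = 10.

10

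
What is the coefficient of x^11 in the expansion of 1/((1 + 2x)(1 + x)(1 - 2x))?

The denominator gives the recurrence a_n = −a_(n−1) + 4a_(n−2) + 4a_(n−3) for n ≥ 3; the numerator fixes a_0 = 1, a_1 = -1, a_2 = 5.
Iterating: 1, -1, 5, -5, 21, -21, 85, -85, 341, -341, 1365, -1365, so a_11 = -1365.

-1365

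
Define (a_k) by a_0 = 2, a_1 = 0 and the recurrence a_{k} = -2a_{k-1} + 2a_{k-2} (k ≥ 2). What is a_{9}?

-3584

The ordinary generating function has denominator 1 + 2q - 2q^2.
Iterating the recurrence: a_0,…,a_{9} = 2, 0, 4, -8, 24, -64, 176, -480, 1312, -3584.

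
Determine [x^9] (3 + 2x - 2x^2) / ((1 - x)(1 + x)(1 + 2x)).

Partial fractions give a closed form: a_n = (1/2)·1^n + (1/2)·(-1)^n + (2)·(-2)^n.
At n = 9: a_9 = -1024.

-1024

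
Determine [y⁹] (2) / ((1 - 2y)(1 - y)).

The denominator gives the recurrence a_n = 3a_(n−1) − 2a_(n−2) for n ≥ 2; the numerator fixes a_0 = 2, a_1 = 6.
Iterating: 2, 6, 14, 30, 62, 126, 254, 510, 1022, 2046, so a_9 = 2046.

2046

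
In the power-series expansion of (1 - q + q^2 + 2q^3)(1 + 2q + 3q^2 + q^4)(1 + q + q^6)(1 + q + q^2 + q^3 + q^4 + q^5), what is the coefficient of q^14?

(1 - q + q^2 + 2q^3) has coefficients 1,-1,1,2 for degrees 0…3.
(1 + 2q + 3q^2 + q^4) has coefficients 1,2,3,0,1,0,0,0,0,0,0,0,0,0,0 for degrees 0…14.
Multiplying by (1 + q + q^6) gives running coefficients 1,3,5,3,1,1,1,2,3,0,1,0,0,0,0 for degrees 0…14.
Finally multiplying by (1 + q + q^2 + q^3 + q^4 + q^5), the product of all factors after the first has coefficients 1,4,9,12,13,14,14,13,11,8,8,7,6,4,1 for degrees 0…14.
[q^14] = 1·1 − 1·4 + 1·6 + 2·7 = 17.

17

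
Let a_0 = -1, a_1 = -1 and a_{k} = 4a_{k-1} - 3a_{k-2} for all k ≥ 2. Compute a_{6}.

The ordinary generating function has denominator 1 - 4q + 3q^2.
Iterating the recurrence: a_0,…,a_{6} = -1, -1, -1, -1, -1, -1, -1.

-1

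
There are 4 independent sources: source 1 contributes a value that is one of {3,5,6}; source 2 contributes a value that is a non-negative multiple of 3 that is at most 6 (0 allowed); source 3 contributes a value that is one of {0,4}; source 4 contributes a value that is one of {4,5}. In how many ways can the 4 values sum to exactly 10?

3

The generating function for the choices is (z^3 + z^5 + z^6)·(1 + z^3 + z^6)·(1 + z^4)·(z^4 + z^5); the count is [z^10].
(z^3 + z^5 + z^6) has coefficients 0,0,0,1,0,1,1 for degrees 0…6.
(1 + z^3 + z^6) has coefficients 1,0,0,1,0,0,1,0,0,0,0 for degrees 0…10.
Multiplying by (1 + z^4) gives running coefficients 1,0,0,1,1,0,1,1,0,0,1 for degrees 0…10.
Finally multiplying by (z^4 + z^5), the product of all factors after the first has coefficients 0,0,0,0,1,1,0,1,2,1,1 for degrees 0…10.
[z^10] = 1·1 + 1·1 + 1·1 = 3.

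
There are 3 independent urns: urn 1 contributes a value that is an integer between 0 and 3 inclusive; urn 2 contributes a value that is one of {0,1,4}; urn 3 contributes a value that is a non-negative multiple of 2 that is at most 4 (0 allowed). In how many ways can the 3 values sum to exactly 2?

The generating function for the choices is (1 + q + q^2 + q^3)·(1 + q + q^4)·(1 + q^2 + q^4); the count is [q^2].
(1 + q + q^2 + q^3) has coefficients 1,1,1 for degrees 0…2.
(1 + q + q^4) has coefficients 1,1,0 for degrees 0…2.
Finally multiplying by (1 + q^2 + q^4), the product of all factors after the first has coefficients 1,1,1 for degrees 0…2.
[q^2] = 1·1 + 1·1 + 1·1 = 3.

3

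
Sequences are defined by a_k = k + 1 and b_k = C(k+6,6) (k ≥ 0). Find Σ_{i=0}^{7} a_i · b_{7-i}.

6435

The convolution is the x^7 coefficient of A(x)B(x).
Σ = 1·1716 + 2·924 + 3·462 + 4·210 + 5·84 + 6·28 + 7·7 + 8·1 = 6435.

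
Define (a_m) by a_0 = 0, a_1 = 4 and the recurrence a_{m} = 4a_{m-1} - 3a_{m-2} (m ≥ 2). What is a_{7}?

4372

The ordinary generating function has denominator 1 - 4z + 3z^2.
Iterating the recurrence: a_0,…,a_{7} = 0, 4, 16, 52, 160, 484, 1456, 4372.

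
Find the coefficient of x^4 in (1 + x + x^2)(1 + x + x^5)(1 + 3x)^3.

117

(1 + x + x^2) has coefficients 1,1,1 for degrees 0…2.
(1 + x + x^5) has coefficients 1,1,0,0,0 for degrees 0…4.
Finally multiplying by (1 + 3x)^3, the product of all factors after the first has coefficients 1,10,36,54,27 for degrees 0…4.
[x^4] = 1·27 + 1·54 + 1·36 = 117.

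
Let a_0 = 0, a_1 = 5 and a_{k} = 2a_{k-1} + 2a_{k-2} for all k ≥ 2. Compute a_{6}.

The ordinary generating function has denominator 1 - 2t - 2t^2.
Iterating the recurrence: a_0,…,a_{6} = 0, 5, 10, 30, 80, 220, 600.

600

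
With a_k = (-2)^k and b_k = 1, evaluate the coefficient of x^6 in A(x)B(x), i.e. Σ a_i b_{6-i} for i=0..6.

This is [x^6] in the product of the two ordinary generating functions.
Σ = 1·1 − 2·1 + 4·1 − 8·1 + 16·1 − 32·1 + 64·1 = 43.

43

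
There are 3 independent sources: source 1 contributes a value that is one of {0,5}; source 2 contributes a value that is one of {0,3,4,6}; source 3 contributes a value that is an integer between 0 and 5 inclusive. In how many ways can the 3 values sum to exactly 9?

The generating function for the choices is (1 + x^5)·(1 + x^3 + x^4 + x^6)·(1 + x + x^2 + x^3 + x^4 + x^5); the count is [x^9].
(1 + x^5) has coefficients 1,0,0,0,0,1 for degrees 0…5.
(1 + x^3 + x^4 + x^6) has coefficients 1,0,0,1,1,0,1,0,0,0 for degrees 0…9.
Finally multiplying by (1 + x + x^2 + x^3 + x^4 + x^5), the product of all factors after the first has coefficients 1,1,1,2,3,3,3,3,3,2 for degrees 0…9.
[x^9] = 1·2 + 1·3 = 5.

5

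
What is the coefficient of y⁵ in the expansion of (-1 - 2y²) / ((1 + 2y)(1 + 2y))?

The denominator gives the recurrence a_n = −4a_(n−1) − 4a_(n−2) for n ≥ 3; the numerator fixes a_0 = -1, a_1 = 4, a_2 = -14.
Iterating: -1, 4, -14, 40, -104, 256, so a_5 = 256.

256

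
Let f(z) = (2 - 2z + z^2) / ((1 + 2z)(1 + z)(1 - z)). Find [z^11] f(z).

The denominator gives the recurrence a_n = −2a_(n−1) + a_(n−2) + 2a_(n−3) for n ≥ 3; the numerator fixes a_0 = 2, a_1 = -6, a_2 = 15.
Iterating: 2, -6, 15, -32, 67, -136, 275, -552, 1107, -2216, 4435, -8872, so a_11 = -8872.

-8872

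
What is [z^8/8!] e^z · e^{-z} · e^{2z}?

256

The EGF product rule gives c_8 = Σ_{k_1+k_2+k_3=8} C(8; k_1,k_2,k_3) · ∏ g_i(k_i), where e^z gives (1)^k; e^{-z} gives (-1)^k; e^{2z} gives (2)^k.
g_1(k) for k = 0…8: 1, 1, 1, 1, 1, 1, 1, 1, 1.
g_2(k) for k = 0…8: 1, -1, 1, -1, 1, -1, 1, -1, 1.
g_3(k) for k = 0…8: 1, 2, 4, 8, 16, 32, 64, 128, 256.
First combine the last two factors: h(k) = Σ_j C(k,j)·g_2(j)·g_3(k−j) for k = 0…8: 1, 1, 1, 1, 1, 1, 1, 1, 1.
c_8 = Σ_k C(8,k)·g_1(k)·h(8−k) = 1·1·1 + 8·1·1 + 28·1·1 + 56·1·1 + 70·1·1 + 56·1·1 + 28·1·1 + 8·1·1 + 1·1·1 = 1 + 8 + 28 + 56 + 70 + 56 + 28 + 8 + 1 = 256.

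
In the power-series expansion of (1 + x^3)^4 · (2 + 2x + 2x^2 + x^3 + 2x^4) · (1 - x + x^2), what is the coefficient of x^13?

(1 + x^3)^4 has coefficients 1,0,0,4,0,0,6,0,0,4,0,0,1 for degrees 0…12.
(2 + 2x + 2x^2 + x^3 + 2x^4) has coefficients 2,2,2,1,2,0,0,0,0,0,0,0,0,0 for degrees 0…13.
Finally multiplying by (1 - x + x^2), the product of all factors after the first has coefficients 2,0,2,1,3,-1,2,0,0,0,0,0,0,0 for degrees 0…13.
[x^13] = 1·0 + 4·0 + 6·0 + 4·3 + 1·0 = 12.

12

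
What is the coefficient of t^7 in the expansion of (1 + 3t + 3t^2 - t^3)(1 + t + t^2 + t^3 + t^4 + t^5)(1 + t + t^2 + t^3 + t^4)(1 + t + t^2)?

84

(1 + 3t + 3t^2 - t^3) has coefficients 1,3,3,-1 for degrees 0…3.
(1 + t + t^2 + t^3 + t^4 + t^5) has coefficients 1,1,1,1,1,1,0,0 for degrees 0…7.
Multiplying by (1 + t + t^2 + t^3 + t^4) gives running coefficients 1,2,3,4,5,5,4,3 for degrees 0…7.
Finally multiplying by (1 + t + t^2), the product of all factors after the first has coefficients 1,3,6,9,12,14,14,12 for degrees 0…7.
[t^7] = 1·12 + 3·14 + 3·14 − 1·12 = 84.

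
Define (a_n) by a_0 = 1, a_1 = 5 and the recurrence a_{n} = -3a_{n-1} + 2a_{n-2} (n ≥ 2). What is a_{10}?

-353509

The ordinary generating function has denominator 1 + 3t - 2t^2.
Iterating the recurrence: a_0,…,a_{10} = 1, 5, -13, 49, -173, 617, -2197, 7825, -27869, 99257, -353509.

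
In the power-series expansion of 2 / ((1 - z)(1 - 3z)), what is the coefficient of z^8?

Partial fractions give a closed form: a_n = (-1)·1^n + (3)·3^n.
At n = 8: a_8 = 19682.

19682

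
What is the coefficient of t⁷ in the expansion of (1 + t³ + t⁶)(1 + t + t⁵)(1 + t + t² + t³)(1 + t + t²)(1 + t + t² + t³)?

(1 + t³ + t⁶) has coefficients 1,0,0,1,0,0,1 for degrees 0…6.
(1 + t + t⁵) has coefficients 1,1,0,0,0,1,0,0 for degrees 0…7.
Multiplying by (1 + t + t² + t³) gives running coefficients 1,2,2,2,1,1,1,1 for degrees 0…7.
Multiplying by (1 + t + t²) gives running coefficients 1,3,5,6,5,4,3,3 for degrees 0…7.
Finally multiplying by (1 + t + t² + t³), the product of all factors after the first has coefficients 1,4,9,15,19,20,18,15 for degrees 0…7.
[t⁷] = 1·15 + 1·19 + 1·4 = 38.

38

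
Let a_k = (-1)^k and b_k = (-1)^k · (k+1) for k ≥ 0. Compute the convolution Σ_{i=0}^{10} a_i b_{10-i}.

66

Write out a_i and b_{10-i} for i = 0,…,10 and sum the products.
Σ = 1·11 − 1·(-10) + 1·9 − 1·(-8) + 1·7 − 1·(-6) + 1·5 − 1·(-4) + 1·3 − 1·(-2) + 1·1 = 66.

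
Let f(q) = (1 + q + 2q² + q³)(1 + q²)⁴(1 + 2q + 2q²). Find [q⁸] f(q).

(1 + q + 2q² + q³) has coefficients 1,1,2,1 for degrees 0…3.
(1 + q²)⁴ has coefficients 1,0,4,0,6,0,4,0,1 for degrees 0…8.
Finally multiplying by (1 + 2q + 2q²), the product of all factors after the first has coefficients 1,2,6,8,14,12,16,8,9 for degrees 0…8.
[q⁸] = 1·9 + 1·8 + 2·16 + 1·12 = 61.

61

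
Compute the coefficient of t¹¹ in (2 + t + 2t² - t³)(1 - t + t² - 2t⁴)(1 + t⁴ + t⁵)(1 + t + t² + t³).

(2 + t + 2t² - t³) has coefficients 2,1,2,-1 for degrees 0…3.
(1 - t + t² - 2t⁴) has coefficients 1,-1,1,0,-2,0,0,0,0,0,0,0 for degrees 0…11.
Multiplying by (1 + t⁴ + t⁵) gives running coefficients 1,-1,1,0,-1,0,0,1,-2,-2,0,0 for degrees 0…11.
Finally multiplying by (1 + t + t² + t³), the product of all factors after the first has coefficients 1,0,1,1,-1,0,-1,0,-1,-3,-3,-4 for degrees 0…11.
[t¹¹] = 2·(-4) + 1·(-3) + 2·(-3) − 1·(-1) = -16.

-16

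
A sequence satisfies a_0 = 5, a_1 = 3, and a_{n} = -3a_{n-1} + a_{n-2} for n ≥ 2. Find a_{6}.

The ordinary generating function has denominator 1 + 3y - y^2.
Iterating the recurrence: a_0,…,a_{6} = 5, 3, -4, 15, -49, 162, -535.

-535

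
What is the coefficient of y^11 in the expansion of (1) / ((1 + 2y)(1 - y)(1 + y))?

-2730

Partial fractions give a closed form: a_n = (4/3)·(-2)^n + (1/6)·1^n + (-1/2)·(-1)^n.
At n = 11: a_11 = -2730.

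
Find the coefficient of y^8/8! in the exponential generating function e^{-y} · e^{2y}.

The EGF product rule gives c_8 = Σ_{k_1+k_2=8} C(8; k_1,k_2) · ∏ g_i(k_i), where e^{-y} gives (-1)^k; e^{2y} gives (2)^k.
g_1(k) for k = 0…8: 1, -1, 1, -1, 1, -1, 1, -1, 1.
g_2(k) for k = 0…8: 1, 2, 4, 8, 16, 32, 64, 128, 256.
c_8 = Σ_k C(8,k)·g_1(k)·g_2(8−k) = 1·1·256 + 8·(-1)·128 + 28·1·64 + 56·(-1)·32 + 70·1·16 + 56·(-1)·8 + 28·1·4 + 8·(-1)·2 + 1·1·1 = 256 − 1024 + 1792 − 1792 + 1120 − 448 + 112 − 16 + 1 = 1.

1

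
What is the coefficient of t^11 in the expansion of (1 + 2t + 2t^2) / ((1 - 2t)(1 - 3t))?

The denominator gives the recurrence a_n = 5a_(n−1) − 6a_(n−2) for n ≥ 3; the numerator fixes a_0 = 1, a_1 = 7, a_2 = 31.
Iterating: 1, 7, 31, 113, 379, 1217, 3811, 11753, 35899, 108977, 329491, 993593, so a_11 = 993593.

993593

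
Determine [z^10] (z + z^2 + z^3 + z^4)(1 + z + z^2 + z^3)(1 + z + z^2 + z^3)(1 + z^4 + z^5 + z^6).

(z + z^2 + z^3 + z^4) has coefficients 0,1,1,1,1 for degrees 0…4.
(1 + z + z^2 + z^3) has coefficients 1,1,1,1,0,0,0,0,0,0,0 for degrees 0…10.
Multiplying by (1 + z + z^2 + z^3) gives running coefficients 1,2,3,4,3,2,1,0,0,0,0 for degrees 0…10.
Finally multiplying by (1 + z^4 + z^5 + z^6), the product of all factors after the first has coefficients 1,2,3,4,4,5,7,9,10,9,6 for degrees 0…10.
[z^10] = 1·9 + 1·10 + 1·9 + 1·7 = 35.

35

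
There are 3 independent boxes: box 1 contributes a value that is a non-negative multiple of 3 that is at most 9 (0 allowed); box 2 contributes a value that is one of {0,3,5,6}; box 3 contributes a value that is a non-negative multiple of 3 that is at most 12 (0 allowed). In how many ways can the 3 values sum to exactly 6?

The generating function for the choices is (1 + y³ + y⁶ + y⁹)·(1 + y³ + y⁵ + y⁶)·(1 + y³ + y⁶ + y⁹ + y¹²); the count is [y⁶].
(1 + y³ + y⁶ + y⁹) has coefficients 1,0,0,1,0,0,1 for degrees 0…6.
(1 + y³ + y⁵ + y⁶) has coefficients 1,0,0,1,0,1,1 for degrees 0…6.
Finally multiplying by (1 + y³ + y⁶ + y⁹ + y¹²), the product of all factors after the first has coefficients 1,0,0,2,0,1,3 for degrees 0…6.
[y⁶] = 1·3 + 1·2 + 1·1 = 6.

6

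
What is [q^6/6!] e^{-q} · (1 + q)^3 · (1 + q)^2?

151

The EGF product rule gives c_6 = Σ_{k_1+k_2+k_3=6} C(6; k_1,k_2,k_3) · ∏ g_i(k_i), where e^{-q} gives (-1)^k; (1+q)^3 gives the falling factorial (3)_k; (1+q)^2 gives the falling factorial (2)_k.
g_1(k) for k = 0…6: 1, -1, 1, -1, 1, -1, 1.
g_2(k) for k = 0…6: 1, 3, 6, 6, 0, 0, 0.
g_3(k) for k = 0…6: 1, 2, 2, 0, 0, 0, 0.
First combine the last two factors: h(k) = Σ_j C(k,j)·g_2(j)·g_3(k−j) for k = 0…6: 1, 5, 20, 60, 120, 120, 0.
c_6 = Σ_k C(6,k)·g_1(k)·h(6−k) = 6·(-1)·120 + 15·1·120 + 20·(-1)·60 + 15·1·20 + 6·(-1)·5 + 1·1·1 = −720 + 1800 − 1200 + 300 − 30 + 1 = 151.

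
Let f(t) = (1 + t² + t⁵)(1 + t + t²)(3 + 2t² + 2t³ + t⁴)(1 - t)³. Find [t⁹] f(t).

(1 + t² + t⁵) has coefficients 1,0,1,0,0,1 for degrees 0…5.
(1 + t + t²) has coefficients 1,1,1,0,0,0,0,0,0,0 for degrees 0…9.
Multiplying by (3 + 2t² + 2t³ + t⁴) gives running coefficients 3,3,5,4,5,3,1,0,0,0 for degrees 0…9.
Finally multiplying by (1 - t)³, the product of all factors after the first has coefficients 3,-6,5,-5,5,-5,3,1,0,-1 for degrees 0…9.
[t⁹] = 1·(-1) + 1·1 + 1·5 = 5.

5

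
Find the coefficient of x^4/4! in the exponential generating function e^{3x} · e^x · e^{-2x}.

16

The EGF product rule gives c_4 = Σ_{k_1+k_2+k_3=4} C(4; k_1,k_2,k_3) · ∏ g_i(k_i), where e^{3x} gives (3)^k; e^x gives (1)^k; e^{-2x} gives (-2)^k.
g_1(k) for k = 0…4: 1, 3, 9, 27, 81.
g_2(k) for k = 0…4: 1, 1, 1, 1, 1.
g_3(k) for k = 0…4: 1, -2, 4, -8, 16.
First combine the last two factors: h(k) = Σ_j C(k,j)·g_2(j)·g_3(k−j) for k = 0…4: 1, -1, 1, -1, 1.
c_4 = Σ_k C(4,k)·g_1(k)·h(4−k) = 1·1·1 + 4·3·(-1) + 6·9·1 + 4·27·(-1) + 1·81·1 = 1 − 12 + 54 − 108 + 81 = 16.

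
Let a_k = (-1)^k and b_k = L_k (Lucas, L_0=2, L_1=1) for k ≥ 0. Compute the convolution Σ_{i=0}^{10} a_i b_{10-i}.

79

The convolution is the x^10 coefficient of A(x)B(x).
Σ = 1·123 − 1·76 + 1·47 − 1·29 + 1·18 − 1·11 + 1·7 − 1·4 + 1·3 − 1·1 + 1·2 = 79.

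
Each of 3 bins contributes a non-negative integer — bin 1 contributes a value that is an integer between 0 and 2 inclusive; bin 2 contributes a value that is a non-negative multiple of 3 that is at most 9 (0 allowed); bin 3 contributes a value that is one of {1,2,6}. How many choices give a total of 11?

3

The generating function for the choices is (1 + z + z^2)·(1 + z^3 + z^6 + z^9)·(z + z^2 + z^6); the count is [z^11].
(1 + z + z^2) has coefficients 1,1,1 for degrees 0…2.
(1 + z^3 + z^6 + z^9) has coefficients 1,0,0,1,0,0,1,0,0,1,0,0 for degrees 0…11.
Finally multiplying by (z + z^2 + z^6), the product of all factors after the first has coefficients 0,1,1,0,1,1,1,1,1,1,1,1 for degrees 0…11.
[z^11] = 1·1 + 1·1 + 1·1 = 3.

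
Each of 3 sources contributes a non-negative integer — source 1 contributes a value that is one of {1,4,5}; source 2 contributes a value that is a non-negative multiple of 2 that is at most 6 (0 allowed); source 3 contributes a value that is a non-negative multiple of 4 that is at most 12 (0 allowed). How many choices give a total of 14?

The generating function for the choices is (t + t⁴ + t⁵)·(1 + t² + t⁴ + t⁶)·(1 + t⁴ + t⁸ + t¹²); the count is [t¹⁴].
(t + t⁴ + t⁵) has coefficients 0,1,0,0,1,1 for degrees 0…5.
(1 + t² + t⁴ + t⁶) has coefficients 1,0,1,0,1,0,1,0,0,0,0,0,0,0,0 for degrees 0…14.
Finally multiplying by (1 + t⁴ + t⁸ + t¹²), the product of all factors after the first has coefficients 1,0,1,0,2,0,2,0,2,0,2,0,2,0,2 for degrees 0…14.
[t¹⁴] = 1·0 + 1·2 + 1·0 = 2.

2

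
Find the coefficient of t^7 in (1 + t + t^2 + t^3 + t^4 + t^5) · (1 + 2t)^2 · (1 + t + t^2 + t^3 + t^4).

(1 + t + t^2 + t^3 + t^4 + t^5) has coefficients 1,1,1,1,1,1 for degrees 0…5.
(1 + 2t)^2 has coefficients 1,4,4,0,0,0,0,0 for degrees 0…7.
Finally multiplying by (1 + t + t^2 + t^3 + t^4), the product of all factors after the first has coefficients 1,5,9,9,9,8,4,0 for degrees 0…7.
[t^7] = 1·0 + 1·4 + 1·8 + 1·9 + 1·9 + 1·9 = 39.

39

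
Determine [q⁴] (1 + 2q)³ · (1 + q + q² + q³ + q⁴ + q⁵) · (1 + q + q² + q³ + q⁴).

81

(1 + 2q)³ has coefficients 1,6,12,8 for degrees 0…3.
(1 + q + q² + q³ + q⁴ + q⁵) has coefficients 1,1,1,1,1 for degrees 0…4.
Finally multiplying by (1 + q + q² + q³ + q⁴), the product of all factors after the first has coefficients 1,2,3,4,5 for degrees 0…4.
[q⁴] = 1·5 + 6·4 + 12·3 + 8·2 = 81.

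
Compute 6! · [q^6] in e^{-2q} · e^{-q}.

729

The EGF product rule gives c_6 = Σ_{k_1+k_2=6} C(6; k_1,k_2) · ∏ g_i(k_i), where e^{-2q} gives (-2)^k; e^{-q} gives (-1)^k.
g_1(k) for k = 0…6: 1, -2, 4, -8, 16, -32, 64.
g_2(k) for k = 0…6: 1, -1, 1, -1, 1, -1, 1.
c_6 = Σ_k C(6,k)·g_1(k)·g_2(6−k) = 1·1·1 + 6·(-2)·(-1) + 15·4·1 + 20·(-8)·(-1) + 15·16·1 + 6·(-32)·(-1) + 1·64·1 = 1 + 12 + 60 + 160 + 240 + 192 + 64 = 729.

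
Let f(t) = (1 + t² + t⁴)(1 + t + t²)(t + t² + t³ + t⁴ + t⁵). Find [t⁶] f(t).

7

(1 + t² + t⁴) has coefficients 1,0,1,0,1 for degrees 0…4.
(1 + t + t²) has coefficients 1,1,1,0,0,0,0 for degrees 0…6.
Finally multiplying by (t + t² + t³ + t⁴ + t⁵), the product of all factors after the first has coefficients 0,1,2,3,3,3,2 for degrees 0…6.
[t⁶] = 1·2 + 1·3 + 1·2 = 7.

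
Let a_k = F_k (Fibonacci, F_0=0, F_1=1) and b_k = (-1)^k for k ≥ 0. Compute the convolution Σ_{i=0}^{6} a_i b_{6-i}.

4

Write out a_i and b_{6-i} for i = 0,…,6 and sum the products.
Σ = 0·1 + 1·(-1) + 1·1 + 2·(-1) + 3·1 + 5·(-1) + 8·1 = 4.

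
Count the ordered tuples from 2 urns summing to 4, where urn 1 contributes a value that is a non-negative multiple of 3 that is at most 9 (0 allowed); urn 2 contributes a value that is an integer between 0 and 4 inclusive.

2

The generating function for the choices is (1 + y^3 + y^6 + y^9)·(1 + y + y^2 + y^3 + y^4); the count is [y^4].
(1 + y^3 + y^6 + y^9) has coefficients 1,0,0,1,0 for degrees 0…4.
(1 + y + y^2 + y^3 + y^4) has coefficients 1,1,1,1,1 for degrees 0…4.
[y^4] = 1·1 + 1·1 = 2.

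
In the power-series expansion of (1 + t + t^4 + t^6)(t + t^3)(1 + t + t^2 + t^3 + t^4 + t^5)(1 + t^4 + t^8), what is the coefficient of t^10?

(1 + t + t^4 + t^6) has coefficients 1,1,0,0,1,0,1 for degrees 0…6.
(t + t^3) has coefficients 0,1,0,1,0,0,0,0,0,0,0 for degrees 0…10.
Multiplying by (1 + t + t^2 + t^3 + t^4 + t^5) gives running coefficients 0,1,1,2,2,2,2,1,1,0,0 for degrees 0…10.
Finally multiplying by (1 + t^4 + t^8), the product of all factors after the first has coefficients 0,1,1,2,2,3,3,3,3,3,3 for degrees 0…10.
[t^10] = 1·3 + 1·3 + 1·3 + 1·2 = 11.

11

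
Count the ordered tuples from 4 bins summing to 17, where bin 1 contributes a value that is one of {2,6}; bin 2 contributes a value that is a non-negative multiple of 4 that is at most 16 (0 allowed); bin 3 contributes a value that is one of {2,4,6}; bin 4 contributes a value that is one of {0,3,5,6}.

6

The generating function for the choices is (z² + z⁶)·(1 + z⁴ + z⁸ + z¹² + z¹⁶)·(z² + z⁴ + z⁶)·(1 + z³ + z⁵ + z⁶); the count is [z¹⁷].
(z² + z⁶) has coefficients 0,0,1,0,0,0,1 for degrees 0…6.
(1 + z⁴ + z⁸ + z¹² + z¹⁶) has coefficients 1,0,0,0,1,0,0,0,1,0,0,0,1,0,0,0,1,0 for degrees 0…17.
Multiplying by (z² + z⁴ + z⁶) gives running coefficients 0,0,1,0,1,0,2,0,1,0,2,0,1,0,2,0,1,0 for degrees 0…17.
Finally multiplying by (1 + z³ + z⁵ + z⁶), the product of all factors after the first has coefficients 0,0,1,0,1,1,2,2,2,3,3,3,3,3,3,3,3,3 for degrees 0…17.
[z¹⁷] = 1·3 + 1·3 = 6.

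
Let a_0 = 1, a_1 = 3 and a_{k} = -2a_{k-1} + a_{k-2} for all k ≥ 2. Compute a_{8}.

The ordinary generating function has denominator 1 + 2z - z^2.
Iterating the recurrence: a_0,…,a_{8} = 1, 3, -5, 13, -31, 75, -181, 437, -1055.

-1055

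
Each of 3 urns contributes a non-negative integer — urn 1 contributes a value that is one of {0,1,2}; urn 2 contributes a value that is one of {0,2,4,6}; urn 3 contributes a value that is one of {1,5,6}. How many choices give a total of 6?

3

The generating function for the choices is (1 + t + t^2)·(1 + t^2 + t^4 + t^6)·(t + t^5 + t^6); the count is [t^6].
(1 + t + t^2) has coefficients 1,1,1 for degrees 0…2.
(1 + t^2 + t^4 + t^6) has coefficients 1,0,1,0,1,0,1 for degrees 0…6.
Finally multiplying by (t + t^5 + t^6), the product of all factors after the first has coefficients 0,1,0,1,0,2,1 for degrees 0…6.
[t^6] = 1·1 + 1·2 + 1·0 = 3.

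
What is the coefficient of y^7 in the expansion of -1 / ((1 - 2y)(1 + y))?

Partial fractions give a closed form: a_n = (-2/3)·2^n + (-1/3)·(-1)^n.
At n = 7: a_7 = -85.

-85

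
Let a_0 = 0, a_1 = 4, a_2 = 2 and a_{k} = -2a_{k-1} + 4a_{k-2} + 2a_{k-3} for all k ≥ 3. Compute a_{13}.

442048

The ordinary generating function has denominator 1 + 2q - 4q^2 - 2q^3.
Iterating the recurrence: a_0,…,a_{13} = 0, 4, 2, 12, -8, 68, -144, 544, -1528, 4944, -14912, 46544, -142848, 442048.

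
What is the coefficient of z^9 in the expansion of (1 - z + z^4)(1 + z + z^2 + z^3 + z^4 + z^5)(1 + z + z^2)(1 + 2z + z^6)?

7

(1 - z + z^4) has coefficients 1,-1,0,0,1 for degrees 0…4.
(1 + z + z^2 + z^3 + z^4 + z^5) has coefficients 1,1,1,1,1,1,0,0,0,0 for degrees 0…9.
Multiplying by (1 + z + z^2) gives running coefficients 1,2,3,3,3,3,2,1,0,0 for degrees 0…9.
Finally multiplying by (1 + 2z + z^6), the product of all factors after the first has coefficients 1,4,7,9,9,9,9,7,5,3 for degrees 0…9.
[z^9] = 1·3 − 1·5 + 1·9 = 7.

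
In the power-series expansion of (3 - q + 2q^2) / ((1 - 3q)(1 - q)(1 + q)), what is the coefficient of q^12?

1727183

Partial fractions give a closed form: a_n = (13/4)·3^n + (-1)·1^n + (3/4)·(-1)^n.
At n = 12: a_12 = 1727183.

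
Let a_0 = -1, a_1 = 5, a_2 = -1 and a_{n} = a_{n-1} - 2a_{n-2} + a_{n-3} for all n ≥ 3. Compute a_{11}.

The ordinary generating function has denominator 1 - x + 2x^2 - x^3.
Iterating the recurrence: a_0,…,a_{11} = -1, 5, -1, -12, -5, 18, 16, -25, -39, 27, 80, -13.

-13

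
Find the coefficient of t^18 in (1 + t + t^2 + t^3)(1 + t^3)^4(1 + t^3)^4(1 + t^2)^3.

588

(1 + t + t^2 + t^3) has coefficients 1,1,1,1 for degrees 0…3.
(1 + t^3)^4 has coefficients 1,0,0,4,0,0,6,0,0,4,0,0,1,0,0,0,0,0,0 for degrees 0…18.
Multiplying by (1 + t^3)^4 gives running coefficients 1,0,0,8,0,0,28,0,0,56,0,0,70,0,0,56,0,0,28 for degrees 0…18.
Finally multiplying by (1 + t^2)^3, the product of all factors after the first has coefficients 1,0,3,8,3,24,29,24,84,64,84,168,98,168,210,112,210,168,98 for degrees 0…18.
[t^18] = 1·98 + 1·168 + 1·210 + 1·112 = 588.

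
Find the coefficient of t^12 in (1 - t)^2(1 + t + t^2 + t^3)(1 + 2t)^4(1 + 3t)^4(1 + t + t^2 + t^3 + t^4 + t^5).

-7386

(1 - t)^2 has coefficients 1,-2,1 for degrees 0…2.
(1 + t + t^2 + t^3) has coefficients 1,1,1,1,0,0,0,0,0,0,0,0,0 for degrees 0…12.
Multiplying by (1 + 2t)^4 gives running coefficients 1,9,33,65,80,72,48,16,0,0,0,0,0 for degrees 0…12.
Multiplying by (1 + 3t)^4 gives running coefficients 1,21,195,1055,3695,8835,14925,18385,17040,11880,5616,1296,0 for degrees 0…12.
Finally multiplying by (1 + t + t^2 + t^3 + t^4 + t^5), the product of all factors after the first has coefficients 1,22,217,1272,4967,13802,28726,47090,63935,74760,76681,69142,54217 for degrees 0…12.
[t^12] = 1·54217 − 2·69142 + 1·76681 = -7386.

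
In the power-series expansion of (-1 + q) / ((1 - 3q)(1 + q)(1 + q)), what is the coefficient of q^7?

-816

The denominator gives the recurrence a_n = a_(n−1) + 5a_(n−2) + 3a_(n−3) for n ≥ 3; the numerator fixes a_0 = -1, a_1 = 0, a_2 = -5.
Iterating: -1, 0, -5, -8, -33, -88, -277, -816, so a_7 = -816.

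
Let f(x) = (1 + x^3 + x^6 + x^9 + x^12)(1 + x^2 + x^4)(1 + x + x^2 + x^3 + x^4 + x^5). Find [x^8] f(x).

6

(1 + x^3 + x^6 + x^9 + x^12) has coefficients 1,0,0,1,0,0,1,0,0 for degrees 0…8.
(1 + x^2 + x^4) has coefficients 1,0,1,0,1,0,0,0,0 for degrees 0…8.
Finally multiplying by (1 + x + x^2 + x^3 + x^4 + x^5), the product of all factors after the first has coefficients 1,1,2,2,3,3,2,2,1 for degrees 0…8.
[x^8] = 1·1 + 1·3 + 1·2 = 6.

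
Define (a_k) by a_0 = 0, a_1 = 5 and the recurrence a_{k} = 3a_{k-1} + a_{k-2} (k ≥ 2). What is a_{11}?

707405

The ordinary generating function has denominator 1 - 3x - x^2.
Iterating the recurrence: a_0,…,a_{11} = 0, 5, 15, 50, 165, 545, 1800, 5945, 19635, 64850, 214185, 707405.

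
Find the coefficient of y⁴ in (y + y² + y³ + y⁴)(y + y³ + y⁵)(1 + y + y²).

4

(y + y² + y³ + y⁴) has coefficients 0,1,1,1,1 for degrees 0…4.
(y + y³ + y⁵) has coefficients 0,1,0,1,0 for degrees 0…4.
Finally multiplying by (1 + y + y²), the product of all factors after the first has coefficients 0,1,1,2,1 for degrees 0…4.
[y⁴] = 1·2 + 1·1 + 1·1 + 1·0 = 4.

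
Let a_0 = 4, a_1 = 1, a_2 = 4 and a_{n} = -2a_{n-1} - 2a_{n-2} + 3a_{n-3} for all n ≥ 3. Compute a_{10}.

367

The ordinary generating function has denominator 1 + 2x + 2x^2 - 3x^3.
Iterating the recurrence: a_0,…,a_{10} = 4, 1, 4, 2, -9, 26, -28, -23, 180, -398, 367.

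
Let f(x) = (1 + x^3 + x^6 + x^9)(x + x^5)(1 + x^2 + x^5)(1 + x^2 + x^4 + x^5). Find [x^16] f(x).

6

(1 + x^3 + x^6 + x^9) has coefficients 1,0,0,1,0,0,1,0,0,1 for degrees 0…9.
(x + x^5) has coefficients 0,1,0,0,0,1,0,0,0,0,0,0,0,0,0,0,0 for degrees 0…16.
Multiplying by (1 + x^2 + x^5) gives running coefficients 0,1,0,1,0,1,1,1,0,0,1,0,0,0,0,0,0 for degrees 0…16.
Finally multiplying by (1 + x^2 + x^4 + x^5), the product of all factors after the first has coefficients 0,1,0,2,0,3,2,3,2,2,3,2,2,0,1,1,0 for degrees 0…16.
[x^16] = 1·0 + 1·0 + 1·3 + 1·3 = 6.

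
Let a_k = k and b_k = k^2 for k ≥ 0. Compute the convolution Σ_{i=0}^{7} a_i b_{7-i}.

196

Write out a_i and b_{7-i} for i = 0,…,7 and sum the products.
Σ = 0·49 + 1·36 + 2·25 + 3·16 + 4·9 + 5·4 + 6·1 + 7·0 = 196.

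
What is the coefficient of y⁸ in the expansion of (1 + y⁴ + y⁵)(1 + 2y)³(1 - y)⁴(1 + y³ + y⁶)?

12

(1 + y⁴ + y⁵) has coefficients 1,0,0,0,1,1 for degrees 0…5.
(1 + 2y)³ has coefficients 1,6,12,8,0,0,0,0,0 for degrees 0…8.
Multiplying by (1 - y)⁴ gives running coefficients 1,2,-6,-8,17,6,-20,8,0 for degrees 0…8.
Finally multiplying by (1 + y³ + y⁶), the product of all factors after the first has coefficients 1,2,-6,-7,19,0,-27,27,0 for degrees 0…8.
[y⁸] = 1·0 + 1·19 + 1·(-7) = 12.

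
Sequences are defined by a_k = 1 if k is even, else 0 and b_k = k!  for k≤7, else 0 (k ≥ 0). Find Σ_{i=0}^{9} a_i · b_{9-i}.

5167

This is [x^9] in the product of the two ordinary generating functions.
Σ = 1·0 + 0·0 + 1·5040 + 0·720 + 1·120 + 0·24 + 1·6 + 0·2 + 1·1 + 0·1 = 5167.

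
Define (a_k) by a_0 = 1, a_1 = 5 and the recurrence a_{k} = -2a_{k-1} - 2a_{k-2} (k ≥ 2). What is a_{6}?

48

The ordinary generating function has denominator 1 + 2z + 2z^2.
Iterating the recurrence: a_0,…,a_{6} = 1, 5, -12, 14, -4, -20, 48.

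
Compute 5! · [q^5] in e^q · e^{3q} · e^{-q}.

The EGF product rule gives c_5 = Σ_{k_1+k_2+k_3=5} C(5; k_1,k_2,k_3) · ∏ g_i(k_i), where e^q gives (1)^k; e^{3q} gives (3)^k; e^{-q} gives (-1)^k.
g_1(k) for k = 0…5: 1, 1, 1, 1, 1, 1.
g_2(k) for k = 0…5: 1, 3, 9, 27, 81, 243.
g_3(k) for k = 0…5: 1, -1, 1, -1, 1, -1.
First combine the last two factors: h(k) = Σ_j C(k,j)·g_2(j)·g_3(k−j) for k = 0…5: 1, 2, 4, 8, 16, 32.
c_5 = Σ_k C(5,k)·g_1(k)·h(5−k) = 1·1·32 + 5·1·16 + 10·1·8 + 10·1·4 + 5·1·2 + 1·1·1 = 32 + 80 + 80 + 40 + 10 + 1 = 243.

243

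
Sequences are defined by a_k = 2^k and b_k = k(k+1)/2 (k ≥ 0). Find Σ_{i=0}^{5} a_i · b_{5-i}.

Write out a_i and b_{5-i} for i = 0,…,5 and sum the products.
Σ = 1·15 + 2·10 + 4·6 + 8·3 + 16·1 + 32·0 = 99.

99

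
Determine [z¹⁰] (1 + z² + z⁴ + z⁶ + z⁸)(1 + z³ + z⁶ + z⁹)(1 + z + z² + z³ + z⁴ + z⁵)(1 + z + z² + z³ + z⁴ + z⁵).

44

(1 + z² + z⁴ + z⁶ + z⁸) has coefficients 1,0,1,0,1,0,1,0,1 for degrees 0…8.
(1 + z³ + z⁶ + z⁹) has coefficients 1,0,0,1,0,0,1,0,0,1,0 for degrees 0…10.
Multiplying by (1 + z + z² + z³ + z⁴ + z⁵) gives running coefficients 1,1,1,2,2,2,2,2,2,2,2 for degrees 0…10.
Finally multiplying by (1 + z + z² + z³ + z⁴ + z⁵), the product of all factors after the first has coefficients 1,2,3,5,7,9,10,11,12,12,12 for degrees 0…10.
[z¹⁰] = 1·12 + 1·12 + 1·10 + 1·7 + 1·3 = 44.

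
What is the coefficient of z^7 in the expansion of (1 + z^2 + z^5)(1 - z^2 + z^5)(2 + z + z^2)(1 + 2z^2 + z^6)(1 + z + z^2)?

(1 + z^2 + z^5) has coefficients 1,0,1,0,0,1 for degrees 0…5.
(1 - z^2 + z^5) has coefficients 1,0,-1,0,0,1,0,0 for degrees 0…7.
Multiplying by (2 + z + z^2) gives running coefficients 2,1,-1,-1,-1,2,1,1 for degrees 0…7.
Multiplying by (1 + 2z^2 + z^6) gives running coefficients 2,1,3,1,-3,0,1,6 for degrees 0…7.
Finally multiplying by (1 + z + z^2), the product of all factors after the first has coefficients 2,3,6,5,1,-2,-2,7 for degrees 0…7.
[z^7] = 1·7 + 1·(-2) + 1·6 = 11.

11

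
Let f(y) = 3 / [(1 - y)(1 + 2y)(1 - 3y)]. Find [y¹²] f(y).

1438167

Partial fractions give a closed form: a_n = (-1/2)·1^n + (4/5)·(-2)^n + (27/10)·3^n.
At n = 12: a_12 = 1438167.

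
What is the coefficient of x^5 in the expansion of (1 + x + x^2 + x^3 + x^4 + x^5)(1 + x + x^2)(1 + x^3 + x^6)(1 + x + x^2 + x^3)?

18

(1 + x + x^2 + x^3 + x^4 + x^5) has coefficients 1,1,1,1,1,1 for degrees 0…5.
(1 + x + x^2) has coefficients 1,1,1,0,0,0 for degrees 0…5.
Multiplying by (1 + x^3 + x^6) gives running coefficients 1,1,1,1,1,1 for degrees 0…5.
Finally multiplying by (1 + x + x^2 + x^3), the product of all factors after the first has coefficients 1,2,3,4,4,4 for degrees 0…5.
[x^5] = 1·4 + 1·4 + 1·4 + 1·3 + 1·2 + 1·1 = 18.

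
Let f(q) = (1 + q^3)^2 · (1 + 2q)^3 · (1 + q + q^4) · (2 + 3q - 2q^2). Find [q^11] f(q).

(1 + q^3)^2 has coefficients 1,0,0,2,0,0,1 for degrees 0…6.
(1 + 2q)^3 has coefficients 1,6,12,8,0,0,0,0,0,0,0,0 for degrees 0…11.
Multiplying by (1 + q + q^4) gives running coefficients 1,7,18,20,9,6,12,8,0,0,0,0 for degrees 0…11.
Finally multiplying by (2 + 3q - 2q^2), the product of all factors after the first has coefficients 2,17,55,80,42,-1,24,40,0,-16,0,0 for degrees 0…11.
[q^11] = 1·0 + 2·0 + 1·(-1) = -1.

-1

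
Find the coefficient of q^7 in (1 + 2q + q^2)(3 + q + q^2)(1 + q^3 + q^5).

(1 + 2q + q^2) has coefficients 1,2,1 for degrees 0…2.
(3 + q + q^2) has coefficients 3,1,1,0,0,0,0,0 for degrees 0…7.
Finally multiplying by (1 + q^3 + q^5), the product of all factors after the first has coefficients 3,1,1,3,1,4,1,1 for degrees 0…7.
[q^7] = 1·1 + 2·1 + 1·4 = 7.

7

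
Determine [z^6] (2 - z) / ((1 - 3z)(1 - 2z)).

3453

Partial fractions give a closed form: a_n = (5)·3^n + (-3)·2^n.
At n = 6: a_6 = 3453.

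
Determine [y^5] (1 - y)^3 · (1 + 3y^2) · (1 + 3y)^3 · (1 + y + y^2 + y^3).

(1 - y)^3 has coefficients 1,-3,3,-1 for degrees 0…3.
(1 + 3y^2) has coefficients 1,0,3,0,0,0 for degrees 0…5.
Multiplying by (1 + 3y)^3 gives running coefficients 1,9,30,54,81,81 for degrees 0…5.
Finally multiplying by (1 + y + y^2 + y^3), the product of all factors after the first has coefficients 1,10,40,94,174,246 for degrees 0…5.
[y^5] = 1·246 − 3·174 + 3·94 − 1·40 = -34.

-34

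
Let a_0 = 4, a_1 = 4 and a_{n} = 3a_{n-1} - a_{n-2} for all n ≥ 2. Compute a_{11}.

43784

The ordinary generating function has denominator 1 - 3q + q^2.
Iterating the recurrence: a_0,…,a_{11} = 4, 4, 8, 20, 52, 136, 356, 932, 2440, 6388, 16724, 43784.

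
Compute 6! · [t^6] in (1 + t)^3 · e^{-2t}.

-32

The EGF product rule gives c_6 = Σ_{k_1+k_2=6} C(6; k_1,k_2) · ∏ g_i(k_i), where (1+t)^3 gives the falling factorial (3)_k; e^{-2t} gives (-2)^k.
g_1(k) for k = 0…6: 1, 3, 6, 6, 0, 0, 0.
g_2(k) for k = 0…6: 1, -2, 4, -8, 16, -32, 64.
c_6 = Σ_k C(6,k)·g_1(k)·g_2(6−k) = 1·1·64 + 6·3·(-32) + 15·6·16 + 20·6·(-8) = 64 − 576 + 1440 − 960 = -32.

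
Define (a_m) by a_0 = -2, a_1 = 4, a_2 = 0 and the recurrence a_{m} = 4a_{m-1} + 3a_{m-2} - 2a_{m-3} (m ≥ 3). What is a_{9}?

The ordinary generating function has denominator 1 - 4t - 3t^2 + 2t^3.
Iterating the recurrence: a_0,…,a_{9} = -2, 4, 0, 16, 56, 272, 1224, 5600, 25528, 116464.

116464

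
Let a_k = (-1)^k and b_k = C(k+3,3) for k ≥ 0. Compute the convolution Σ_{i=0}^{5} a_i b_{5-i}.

The convolution is the x^5 coefficient of A(x)B(x).
Σ = 1·56 − 1·35 + 1·20 − 1·10 + 1·4 − 1·1 = 34.

34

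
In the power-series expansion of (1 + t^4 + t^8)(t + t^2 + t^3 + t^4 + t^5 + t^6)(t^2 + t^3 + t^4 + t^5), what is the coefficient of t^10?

(1 + t^4 + t^8) has coefficients 1,0,0,0,1,0,0,0,1 for degrees 0…8.
(t + t^2 + t^3 + t^4 + t^5 + t^6) has coefficients 0,1,1,1,1,1,1,0,0,0,0 for degrees 0…10.
Finally multiplying by (t^2 + t^3 + t^4 + t^5), the product of all factors after the first has coefficients 0,0,0,1,2,3,4,4,4,3,2 for degrees 0…10.
[t^10] = 1·2 + 1·4 + 1·0 = 6.

6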